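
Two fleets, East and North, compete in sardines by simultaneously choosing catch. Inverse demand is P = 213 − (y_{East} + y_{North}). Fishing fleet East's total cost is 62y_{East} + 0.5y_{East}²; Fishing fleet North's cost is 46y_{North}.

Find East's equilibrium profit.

1093.5

Fishing fleet East's profit: π = y_{East}(213 − (y_{East} + y_{North})) − 62y_{East} − 0.5y_{East}².
∂π/∂y_{East} = 151 − 3y_{East} − y_{North} = 0, so y_{East} = 151/3 − (1/3)y_{North}.
For North: ∂π/∂y_{North} = 167 − 2y_{North} − y_{East} = 0 ⇒ y_{North} = 83.5 − 0.5y_{East}.
Substituting the second reaction function into the first: y_{East} = 151/3 − (1/3)(83.5 − 0.5y_{East}), which gives (5/6)y_{East} = 22.5 ⇒ y_{East} = 27.
Then y_{North} = 83.5 − 0.5·27 = 70.
Price P = 213 − 97 = 116.
East's profit: (116 − 62)·27 − 0.5(27)² = 1093.5.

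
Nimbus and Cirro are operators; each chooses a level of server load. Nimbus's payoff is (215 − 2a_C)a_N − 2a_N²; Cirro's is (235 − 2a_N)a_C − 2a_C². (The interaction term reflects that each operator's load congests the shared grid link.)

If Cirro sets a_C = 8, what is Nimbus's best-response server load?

49.75

Expanding Nimbus's payoff: 215a_N − 2a_Ca_N − 2a_N².
∂π/∂a_N = 215 − 2a_C − 4a_N = 0, so a_N = 53.75 − 0.5a_C.
At a_C = 8: a_N = 53.75 − 0.5·8 = 49.75.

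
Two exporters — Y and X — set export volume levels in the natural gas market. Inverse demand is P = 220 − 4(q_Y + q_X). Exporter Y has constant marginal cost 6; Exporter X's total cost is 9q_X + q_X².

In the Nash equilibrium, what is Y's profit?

Exporter Y's profit: π = q_Y(220 − 4(q_Y + q_X)) − 6q_Y.
∂π/∂q_Y = 214 − 8q_Y − 4q_X = 0, so q_Y = 26.75 − 0.5q_X.
For X: ∂π/∂q_X = 211 − 10q_X − 4q_Y = 0 ⇒ q_X = 21.1 − 0.4q_Y.
Plugging q_X into Y's best response: q_Y = 26.75 − 0.5(21.1 − 0.4q_Y) ⇒ 0.8q_Y = 16.2, so q_Y = 20.25.
Then q_X = 21.1 − 0.4·20.25 = 13.
Price P = 220 − 4·33.25 = 87.
Y's profit: (87 − 6)·20.25 = 1640.25.

1640.25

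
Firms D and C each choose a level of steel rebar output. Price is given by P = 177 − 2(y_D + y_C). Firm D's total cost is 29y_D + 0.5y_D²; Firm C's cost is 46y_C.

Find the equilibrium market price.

90.875

Firm D's profit: π = y_D(177 − 2(y_D + y_C)) − 29y_D − 0.5y_D².
∂π/∂y_D = 148 − 5y_D − 2y_C = 0, so y_D = 29.6 − 0.4y_C.
For C: ∂π/∂y_C = 131 − 4y_C − 2y_D = 0 ⇒ y_C = 32.75 − 0.5y_D.
Plugging y_C into D's best response: y_D = 29.6 − 0.4(32.75 − 0.5y_D) ⇒ 0.8y_D = 16.5, so y_D = 20.625.
Then y_C = 32.75 − 0.5·20.625 = 22.4375.
Equilibrium price: P = 177 − 2·43.0625 = 90.875.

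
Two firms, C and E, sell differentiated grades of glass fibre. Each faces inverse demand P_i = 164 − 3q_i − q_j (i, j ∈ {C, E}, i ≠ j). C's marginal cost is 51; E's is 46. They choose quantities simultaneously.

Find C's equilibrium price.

Firm C's profit: π = q_C(164 − 3q_C − q_E) − 51q_C.
∂π/∂q_C = 113 − 6q_C − q_E = 0 ⇒ q_C = 113/6 − (1/6)q_E.
Similarly q_E = 59/3 − (1/6)q_C.
Substituting the second reaction function into the first: q_C = 113/6 − (1/6)(59/3 − (1/6)q_C), which gives (35/36)q_C = 140/9 ⇒ q_C = 16.
Then q_E = 59/3 − (1/6)·16 = 17.
P_C = 164 − 3·16 − 17 = 99.

99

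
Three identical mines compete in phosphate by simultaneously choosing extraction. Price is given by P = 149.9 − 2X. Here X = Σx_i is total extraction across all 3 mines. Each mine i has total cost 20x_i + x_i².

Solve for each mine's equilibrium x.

A representative mine's profit is π_i = x_i(149.9 − 2X) − 20x_i − x_i², with X = x_i + Σ_{j≠i} x_j.
First-order condition: 129.9 − 6x_i − 2Σ_{j≠i} x_j = 0.
In a symmetric equilibrium every mine chooses the same x, so Σ_{j≠i} x_j = 2x. The condition becomes 129.9 − 10x = 0, giving x = 129.9/10 = 12.99.

12.99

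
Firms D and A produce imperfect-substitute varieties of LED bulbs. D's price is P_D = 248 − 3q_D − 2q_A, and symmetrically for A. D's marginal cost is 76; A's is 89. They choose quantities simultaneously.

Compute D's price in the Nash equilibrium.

142.9375

Firm D's profit: π = q_D(248 − 3q_D − 2q_A) − 76q_D.
∂π/∂q_D = 172 − 6q_D − 2q_A = 0 ⇒ q_D = 86/3 − (1/3)q_A.
Similarly q_A = 26.5 − (1/3)q_D.
Solving the two reaction functions simultaneously: (1 − (−1/3)(−1/3))q_D = 86/3 − (1/3)·26.5, so (8/9)q_D = 119/6 and q_D = 22.3125.
Then q_A = 26.5 − (1/3)·22.3125 = 19.0625.
P_D = 248 − 3·22.3125 − 2·19.0625 = 142.9375.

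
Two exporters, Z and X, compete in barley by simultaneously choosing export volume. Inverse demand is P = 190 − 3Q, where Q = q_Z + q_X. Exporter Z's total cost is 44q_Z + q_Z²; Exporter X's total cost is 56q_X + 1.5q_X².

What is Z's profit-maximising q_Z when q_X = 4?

16.75

Exporter Z's profit: π = q_Z(190 − 3(q_Z + q_X)) − 44q_Z − q_Z².
∂π/∂q_Z = 146 − 8q_Z − 3q_X = 0, so q_Z = 18.25 − 0.375q_X.
At q_X = 4: q_Z = 18.25 − 0.375·4 = 16.75.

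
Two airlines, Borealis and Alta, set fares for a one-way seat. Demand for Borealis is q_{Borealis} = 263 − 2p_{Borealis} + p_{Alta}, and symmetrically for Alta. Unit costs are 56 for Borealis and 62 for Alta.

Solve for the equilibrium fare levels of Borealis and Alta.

125.8, 128.2

Borealis's profit: π = (p_{Borealis} − 56)(263 − 2p_{Borealis} + p_{Alta}).
∂π/∂p_{Borealis} = 375 − 4p_{Borealis} + p_{Alta} = 0 ⇒ p_{Borealis} = 93.75 + 0.25p_{Alta}.
Similarly p_{Alta} = 96.75 + 0.25p_{Borealis}.
Substituting the second reaction function into the first: p_{Borealis} = 93.75 + 0.25(96.75 + 0.25p_{Borealis}), which gives 0.9375p_{Borealis} = 117.9375 ⇒ p_{Borealis} = 125.8.
Then p_{Alta} = 96.75 + 0.25·125.8 = 128.2.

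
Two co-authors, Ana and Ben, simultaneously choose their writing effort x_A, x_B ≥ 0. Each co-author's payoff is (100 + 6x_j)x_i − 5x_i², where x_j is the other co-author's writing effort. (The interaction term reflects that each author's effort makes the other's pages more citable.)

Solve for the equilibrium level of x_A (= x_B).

Ana's payoff is (100 + 6x_B)x_A − 5x_A².
∂π/∂x_A = 100 + 6x_B − 10x_A = 0, so x_A = 10 + 0.6x_B.
By symmetry x_B = x_A; substituting into the reaction function, 0.4x_A = 10 and x_A = 25.

25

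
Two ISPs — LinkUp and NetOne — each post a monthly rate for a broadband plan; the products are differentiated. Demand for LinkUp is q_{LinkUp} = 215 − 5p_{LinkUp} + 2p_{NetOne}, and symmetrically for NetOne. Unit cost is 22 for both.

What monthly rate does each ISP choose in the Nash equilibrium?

LinkUp's profit: π = (p_{LinkUp} − 22)(215 − 5p_{LinkUp} + 2p_{NetOne}).
∂π/∂p_{LinkUp} = 325 − 10p_{LinkUp} + 2p_{NetOne} = 0 ⇒ p_{LinkUp} = 32.5 + 0.2p_{NetOne}.
Setting p_{LinkUp} = p_{NetOne} in the reaction function: p_{LinkUp} = 32.5 + 0.2p_{LinkUp}, so p_{LinkUp} = 32.5 / 0.8 = 40.625.

40.625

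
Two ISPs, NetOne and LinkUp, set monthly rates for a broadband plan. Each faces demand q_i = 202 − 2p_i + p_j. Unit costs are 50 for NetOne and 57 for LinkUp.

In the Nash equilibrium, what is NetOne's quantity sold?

NetOne's profit: π = (p_{NetOne} − 50)(202 − 2p_{NetOne} + p_{LinkUp}).
∂π/∂p_{NetOne} = 302 − 4p_{NetOne} + p_{LinkUp} = 0 ⇒ p_{NetOne} = 75.5 + 0.25p_{LinkUp}.
Similarly p_{LinkUp} = 79 + 0.25p_{NetOne}.
Plugging p_{LinkUp} into NetOne's best response: p_{NetOne} = 75.5 + 0.25(79 + 0.25p_{NetOne}) ⇒ 0.9375p_{NetOne} = 95.25, so p_{NetOne} = 101.6.
Then p_{LinkUp} = 79 + 0.25·101.6 = 104.4.
q_{NetOne} = 202 − 2·101.6 + 104.4 = 103.2.

103.2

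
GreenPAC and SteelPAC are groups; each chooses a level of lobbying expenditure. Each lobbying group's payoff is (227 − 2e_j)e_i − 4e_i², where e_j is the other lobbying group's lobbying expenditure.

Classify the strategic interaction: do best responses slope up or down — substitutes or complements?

GreenPAC's payoff is (227 − 2e_S)e_G − 4e_G².
∂π/∂e_G = 227 − 2e_S − 8e_G = 0, so e_G = 28.375 − 0.25e_S.
The best-response slope de_G/de_S = −0.25 < 0: the reaction function is downward-sloping, so the choices are strategic substitutes.

strategic substitutes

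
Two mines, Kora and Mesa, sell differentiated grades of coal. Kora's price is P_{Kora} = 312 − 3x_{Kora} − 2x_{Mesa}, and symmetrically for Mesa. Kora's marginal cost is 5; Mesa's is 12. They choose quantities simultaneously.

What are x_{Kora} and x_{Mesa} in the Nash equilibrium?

Mine Kora's profit: π = x_{Kora}(312 − 3x_{Kora} − 2x_{Mesa}) − 5x_{Kora}.
∂π/∂x_{Kora} = 307 − 6x_{Kora} − 2x_{Mesa} = 0 ⇒ x_{Kora} = 307/6 − (1/3)x_{Mesa}.
Similarly x_{Mesa} = 50 − (1/3)x_{Kora}.
Substituting the second reaction function into the first: x_{Kora} = 307/6 − (1/3)(50 − (1/3)x_{Kora}), which gives (8/9)x_{Kora} = 34.5 ⇒ x_{Kora} = 38.8125.
Then x_{Mesa} = 50 − (1/3)·38.8125 = 37.0625.

38.8125, 37.0625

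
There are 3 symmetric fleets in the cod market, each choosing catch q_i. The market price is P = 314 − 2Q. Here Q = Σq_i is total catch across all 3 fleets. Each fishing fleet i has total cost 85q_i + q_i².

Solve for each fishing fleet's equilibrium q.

A representative fishing fleet's profit is π_i = q_i(314 − 2Q) − 85q_i − q_i², with Q = q_i + Σ_{j≠i} q_j.
First-order condition: 229 − 6q_i − 2Σ_{j≠i} q_j = 0.
With identical fishing fleets, set every q_j = q: then 229 − 6q − 4q = 0, i.e. q = 229/10 = 22.9.

22.9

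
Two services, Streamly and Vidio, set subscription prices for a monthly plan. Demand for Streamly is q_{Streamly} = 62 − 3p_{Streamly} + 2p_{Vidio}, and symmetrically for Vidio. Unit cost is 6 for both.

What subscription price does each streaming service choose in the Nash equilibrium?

20

Streamly's profit: π = (p_{Streamly} − 6)(62 − 3p_{Streamly} + 2p_{Vidio}).
∂π/∂p_{Streamly} = 80 − 6p_{Streamly} + 2p_{Vidio} = 0 ⇒ p_{Streamly} = 40/3 + (1/3)p_{Vidio}.
Setting p_{Streamly} = p_{Vidio} in the reaction function: p_{Streamly} = 40/3 + (1/3)p_{Streamly}, so p_{Streamly} = (40/3) / (2/3) = 20.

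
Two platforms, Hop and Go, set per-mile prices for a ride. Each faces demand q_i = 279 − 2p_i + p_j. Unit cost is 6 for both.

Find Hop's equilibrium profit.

16562

Hop's profit: π = (p_{Hop} − 6)(279 − 2p_{Hop} + p_{Go}).
∂π/∂p_{Hop} = 291 − 4p_{Hop} + p_{Go} = 0 ⇒ p_{Hop} = 72.75 + 0.25p_{Go}.
The game is symmetric, so in equilibrium p_{Go} = p_{Hop}: the reaction function gives 0.75p_{Hop} = 72.75, hence p_{Hop} = 97.
q_{Hop} = 279 − 2·97 + 97 = 182.
Profit = (97 − 6)·182 = 16562.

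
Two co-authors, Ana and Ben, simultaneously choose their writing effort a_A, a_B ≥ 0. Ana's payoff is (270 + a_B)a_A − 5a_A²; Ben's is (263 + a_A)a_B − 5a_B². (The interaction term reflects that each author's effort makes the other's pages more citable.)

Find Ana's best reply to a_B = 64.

Expanding Ana's payoff: 270a_A + a_Ba_A − 5a_A².
∂π/∂a_A = 270 + a_B − 10a_A = 0, so a_A = 27 + 0.1a_B.
At a_B = 64: a_A = 27 + 0.1·64 = 33.4.

33.4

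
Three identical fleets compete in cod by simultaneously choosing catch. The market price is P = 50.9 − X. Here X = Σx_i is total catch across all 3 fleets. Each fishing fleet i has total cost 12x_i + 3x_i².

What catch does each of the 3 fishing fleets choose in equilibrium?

3.89

A representative fishing fleet's profit is π_i = x_i(50.9 − X) − 12x_i − 3x_i², with X = x_i + Σ_{j≠i} x_j.
First-order condition: 38.9 − 8x_i − Σ_{j≠i} x_j = 0.
With identical fishing fleets, set every x_j = x: then 38.9 − 8x − 2x = 0, i.e. x = 38.9/10 = 3.89.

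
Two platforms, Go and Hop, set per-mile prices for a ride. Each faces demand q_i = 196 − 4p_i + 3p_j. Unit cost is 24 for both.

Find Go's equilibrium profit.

Go's profit: π = (p_{Go} − 24)(196 − 4p_{Go} + 3p_{Hop}).
∂π/∂p_{Go} = 292 − 8p_{Go} + 3p_{Hop} = 0 ⇒ p_{Go} = 36.5 + 0.375p_{Hop}.
Setting p_{Go} = p_{Hop} in the reaction function: p_{Go} = 36.5 + 0.375p_{Go}, so p_{Go} = 36.5 / 0.625 = 58.4.
q_{Go} = 196 − 4·58.4 + 3·58.4 = 137.6.
Profit = (58.4 − 24)·137.6 = 4733.44.

4733.44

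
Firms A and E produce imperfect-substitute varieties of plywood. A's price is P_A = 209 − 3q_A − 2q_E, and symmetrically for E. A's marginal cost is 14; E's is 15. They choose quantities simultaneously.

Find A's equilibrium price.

Firm A's profit: π = q_A(209 − 3q_A − 2q_E) − 14q_A.
∂π/∂q_A = 195 − 6q_A − 2q_E = 0 ⇒ q_A = 32.5 − (1/3)q_E.
Similarly q_E = 97/3 − (1/3)q_A.
Substituting the second reaction function into the first: q_A = 32.5 − (1/3)(97/3 − (1/3)q_A), which gives (8/9)q_A = 391/18 ⇒ q_A = 24.4375.
Then q_E = 97/3 − (1/3)·24.4375 = 24.1875.
P_A = 209 − 3·24.4375 − 2·24.1875 = 87.3125.

87.3125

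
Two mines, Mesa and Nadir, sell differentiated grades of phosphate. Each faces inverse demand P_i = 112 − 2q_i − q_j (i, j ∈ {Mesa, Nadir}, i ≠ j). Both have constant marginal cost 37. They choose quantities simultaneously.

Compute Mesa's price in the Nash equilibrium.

67

Mine Mesa's profit: π = q_{Mesa}(112 − 2q_{Mesa} − q_{Nadir}) − 37q_{Mesa}.
∂π/∂q_{Mesa} = 75 − 4q_{Mesa} − q_{Nadir} = 0 ⇒ q_{Mesa} = 18.75 − 0.25q_{Nadir}.
The game is symmetric, so in equilibrium q_{Nadir} = q_{Mesa}: the reaction function gives 1.25q_{Mesa} = 18.75, hence q_{Mesa} = 15.
P_{Mesa} = 112 − 2·15 − 15 = 67.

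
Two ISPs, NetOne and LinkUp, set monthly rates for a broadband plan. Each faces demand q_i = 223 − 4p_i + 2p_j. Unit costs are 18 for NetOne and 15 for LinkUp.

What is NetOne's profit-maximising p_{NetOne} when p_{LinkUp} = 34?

NetOne's profit: π = (p_{NetOne} − 18)(223 − 4p_{NetOne} + 2p_{LinkUp}).
∂π/∂p_{NetOne} = 295 − 8p_{NetOne} + 2p_{LinkUp} = 0 ⇒ p_{NetOne} = 36.875 + 0.25p_{LinkUp}.
At p_{LinkUp} = 34: p_{NetOne} = 36.875 + 0.25·34 = 45.375.

45.375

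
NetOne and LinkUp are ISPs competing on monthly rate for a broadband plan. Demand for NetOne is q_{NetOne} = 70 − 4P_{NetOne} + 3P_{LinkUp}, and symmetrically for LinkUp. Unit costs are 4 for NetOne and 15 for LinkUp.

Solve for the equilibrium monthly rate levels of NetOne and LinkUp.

19.6, 23.6

NetOne's profit: π = (P_{NetOne} − 4)(70 − 4P_{NetOne} + 3P_{LinkUp}).
∂π/∂P_{NetOne} = 86 − 8P_{NetOne} + 3P_{LinkUp} = 0 ⇒ P_{NetOne} = 10.75 + 0.375P_{LinkUp}.
Similarly P_{LinkUp} = 16.25 + 0.375P_{NetOne}.
Substituting the second reaction function into the first: P_{NetOne} = 10.75 + 0.375(16.25 + 0.375P_{NetOne}), which gives (55/64)P_{NetOne} = 539/32 ⇒ P_{NetOne} = 19.6.
Then P_{LinkUp} = 16.25 + 0.375·19.6 = 23.6.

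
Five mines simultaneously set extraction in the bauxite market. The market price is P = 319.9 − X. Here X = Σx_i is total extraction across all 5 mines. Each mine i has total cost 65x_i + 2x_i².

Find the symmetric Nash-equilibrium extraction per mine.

25.49

A representative mine's profit is π_i = x_i(319.9 − X) − 65x_i − 2x_i², with X = x_i + Σ_{j≠i} x_j.
First-order condition: 254.9 − 6x_i − Σ_{j≠i} x_j = 0.
In a symmetric equilibrium every mine chooses the same x, so Σ_{j≠i} x_j = 4x. The condition becomes 254.9 − 10x = 0, giving x = 254.9/10 = 25.49.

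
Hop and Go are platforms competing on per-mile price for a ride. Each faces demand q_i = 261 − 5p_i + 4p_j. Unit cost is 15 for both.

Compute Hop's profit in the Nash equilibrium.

Hop's profit: π = (p_{Hop} − 15)(261 − 5p_{Hop} + 4p_{Go}).
∂π/∂p_{Hop} = 336 − 10p_{Hop} + 4p_{Go} = 0 ⇒ p_{Hop} = 33.6 + 0.4p_{Go}.
Setting p_{Hop} = p_{Go} in the reaction function: p_{Hop} = 33.6 + 0.4p_{Hop}, so p_{Hop} = 33.6 / 0.6 = 56.
q_{Hop} = 261 − 5·56 + 4·56 = 205.
Profit = (56 − 15)·205 = 8405.

8405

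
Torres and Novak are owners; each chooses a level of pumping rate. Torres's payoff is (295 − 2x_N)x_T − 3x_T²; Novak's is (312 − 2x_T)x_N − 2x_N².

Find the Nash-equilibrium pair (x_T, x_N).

Expanding Torres's payoff: 295x_T − 2x_Nx_T − 3x_T².
∂π/∂x_T = 295 − 2x_N − 6x_T = 0, so x_T = 295/6 − (1/3)x_N.
Likewise for Novak: x_N = 78 − 0.5x_T.
Plugging x_N into Torres's best response: x_T = 295/6 − (1/3)(78 − 0.5x_T) ⇒ (5/6)x_T = 139/6, so x_T = 27.8.
Then x_N = 78 − 0.5·27.8 = 64.1.

27.8, 64.1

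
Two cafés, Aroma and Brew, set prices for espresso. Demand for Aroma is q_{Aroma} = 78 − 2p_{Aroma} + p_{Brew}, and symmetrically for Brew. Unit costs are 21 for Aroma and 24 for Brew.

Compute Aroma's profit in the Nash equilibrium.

Aroma's profit: π = (p_{Aroma} − 21)(78 − 2p_{Aroma} + p_{Brew}).
∂π/∂p_{Aroma} = 120 − 4p_{Aroma} + p_{Brew} = 0 ⇒ p_{Aroma} = 30 + 0.25p_{Brew}.
Similarly p_{Brew} = 31.5 + 0.25p_{Aroma}.
Solving the two reaction functions simultaneously: (1 − (0.25)(0.25))p_{Aroma} = 30 + 0.25·31.5, so 0.9375p_{Aroma} = 37.875 and p_{Aroma} = 40.4.
Then p_{Brew} = 31.5 + 0.25·40.4 = 41.6.
q_{Aroma} = 78 − 2·40.4 + 41.6 = 38.8.
Profit = (40.4 − 21)·38.8 = 752.72.

752.72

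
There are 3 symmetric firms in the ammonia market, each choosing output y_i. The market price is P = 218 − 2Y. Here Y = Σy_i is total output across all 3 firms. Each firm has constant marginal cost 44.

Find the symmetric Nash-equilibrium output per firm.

A representative firm's profit is π_i = y_i(218 − 2Y) − 44y_i, with Y = y_i + Σ_{j≠i} y_j.
First-order condition: 174 − 4y_i − 2Σ_{j≠i} y_j = 0.
In a symmetric equilibrium every firm chooses the same y, so Σ_{j≠i} y_j = 2y. The condition becomes 174 − 8y = 0, giving y = 174/8 = 21.75.

21.75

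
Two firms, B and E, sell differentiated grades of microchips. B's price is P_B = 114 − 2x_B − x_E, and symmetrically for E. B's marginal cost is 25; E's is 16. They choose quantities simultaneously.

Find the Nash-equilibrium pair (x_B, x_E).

17.2, 20.2

Firm B's profit: π = x_B(114 − 2x_B − x_E) − 25x_B.
∂π/∂x_B = 89 − 4x_B − x_E = 0 ⇒ x_B = 22.25 − 0.25x_E.
Similarly x_E = 24.5 − 0.25x_B.
Solving the two reaction functions simultaneously: (1 − (−0.25)(−0.25))x_B = 22.25 − 0.25·24.5, so 0.9375x_B = 16.125 and x_B = 17.2.
Then x_E = 24.5 − 0.25·17.2 = 20.2.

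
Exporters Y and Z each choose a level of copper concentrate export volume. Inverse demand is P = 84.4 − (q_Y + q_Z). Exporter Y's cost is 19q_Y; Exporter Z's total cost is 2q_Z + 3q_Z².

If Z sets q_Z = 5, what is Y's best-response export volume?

30.2

Exporter Y's profit: π = q_Y(84.4 − (q_Y + q_Z)) − 19q_Y.
∂π/∂q_Y = 65.4 − 2q_Y − q_Z = 0, so q_Y = 32.7 − 0.5q_Z.
At q_Z = 5: q_Y = 32.7 − 0.5·5 = 30.2.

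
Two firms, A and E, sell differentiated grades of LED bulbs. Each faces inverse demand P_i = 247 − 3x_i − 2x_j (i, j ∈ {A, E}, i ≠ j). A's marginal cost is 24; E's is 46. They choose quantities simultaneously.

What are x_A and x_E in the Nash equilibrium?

Firm A's profit: π = x_A(247 − 3x_A − 2x_E) − 24x_A.
∂π/∂x_A = 223 − 6x_A − 2x_E = 0 ⇒ x_A = 223/6 − (1/3)x_E.
Similarly x_E = 33.5 − (1/3)x_A.
Plugging x_E into A's best response: x_A = 223/6 − (1/3)(33.5 − (1/3)x_A) ⇒ (8/9)x_A = 26, so x_A = 29.25.
Then x_E = 33.5 − (1/3)·29.25 = 23.75.

29.25, 23.75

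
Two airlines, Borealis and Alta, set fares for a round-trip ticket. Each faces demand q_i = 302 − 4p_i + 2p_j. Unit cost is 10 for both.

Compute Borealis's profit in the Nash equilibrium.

Borealis's profit: π = (p_{Borealis} − 10)(302 − 4p_{Borealis} + 2p_{Alta}).
∂π/∂p_{Borealis} = 342 − 8p_{Borealis} + 2p_{Alta} = 0 ⇒ p_{Borealis} = 42.75 + 0.25p_{Alta}.
Setting p_{Borealis} = p_{Alta} in the reaction function: p_{Borealis} = 42.75 + 0.25p_{Borealis}, so p_{Borealis} = 42.75 / 0.75 = 57.
q_{Borealis} = 302 − 4·57 + 2·57 = 188.
Profit = (57 − 10)·188 = 8836.

8836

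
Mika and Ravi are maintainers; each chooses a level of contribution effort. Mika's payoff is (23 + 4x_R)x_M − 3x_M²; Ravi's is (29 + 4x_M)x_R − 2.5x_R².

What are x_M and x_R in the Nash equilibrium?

Expanding Mika's payoff: 23x_M + 4x_Rx_M − 3x_M².
∂π/∂x_M = 23 + 4x_R − 6x_M = 0, so x_M = 23/6 + (2/3)x_R.
Likewise for Ravi: x_R = 5.8 + 0.8x_M.
Substituting the second reaction function into the first: x_M = 23/6 + (2/3)(5.8 + 0.8x_M), which gives (7/15)x_M = 7.7 ⇒ x_M = 16.5.
Then x_R = 5.8 + 0.8·16.5 = 19.

16.5, 19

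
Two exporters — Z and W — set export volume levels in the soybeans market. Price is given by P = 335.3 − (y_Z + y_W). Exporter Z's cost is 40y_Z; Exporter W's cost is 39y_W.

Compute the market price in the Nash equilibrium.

138.1

Exporter Z's profit: π = y_Z(335.3 − (y_Z + y_W)) − 40y_Z.
∂π/∂y_Z = 295.3 − 2y_Z − y_W = 0, so y_Z = 147.65 − 0.5y_W.
By the same steps for W: y_W = 148.15 − 0.5y_Z.
Substituting the second reaction function into the first: y_Z = 147.65 − 0.5(148.15 − 0.5y_Z), which gives 0.75y_Z = 73.575 ⇒ y_Z = 98.1.
Then y_W = 148.15 − 0.5·98.1 = 99.1.
Equilibrium price: P = 335.3 − 197.2 = 138.1.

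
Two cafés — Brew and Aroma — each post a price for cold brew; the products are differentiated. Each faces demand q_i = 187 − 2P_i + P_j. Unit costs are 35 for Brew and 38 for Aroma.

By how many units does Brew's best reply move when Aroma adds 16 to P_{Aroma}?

4

Brew's profit: π = (P_{Brew} − 35)(187 − 2P_{Brew} + P_{Aroma}).
∂π/∂P_{Brew} = 257 − 4P_{Brew} + P_{Aroma} = 0 ⇒ P_{Brew} = 64.25 + 0.25P_{Aroma}.
The reaction-function slope is 0.25, so a 16-unit rise in P_{Aroma} moves P_{Brew} by 0.25 × 16 = 4. Brew's best response rises — the actions are strategic complements.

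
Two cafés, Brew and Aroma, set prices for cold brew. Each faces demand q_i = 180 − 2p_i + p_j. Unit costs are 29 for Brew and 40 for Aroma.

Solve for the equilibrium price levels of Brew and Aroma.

80.8, 85.2

Brew's profit: π = (p_{Brew} − 29)(180 − 2p_{Brew} + p_{Aroma}).
∂π/∂p_{Brew} = 238 − 4p_{Brew} + p_{Aroma} = 0 ⇒ p_{Brew} = 59.5 + 0.25p_{Aroma}.
Similarly p_{Aroma} = 65 + 0.25p_{Brew}.
Plugging p_{Aroma} into Brew's best response: p_{Brew} = 59.5 + 0.25(65 + 0.25p_{Brew}) ⇒ 0.9375p_{Brew} = 75.75, so p_{Brew} = 80.8.
Then p_{Aroma} = 65 + 0.25·80.8 = 85.2.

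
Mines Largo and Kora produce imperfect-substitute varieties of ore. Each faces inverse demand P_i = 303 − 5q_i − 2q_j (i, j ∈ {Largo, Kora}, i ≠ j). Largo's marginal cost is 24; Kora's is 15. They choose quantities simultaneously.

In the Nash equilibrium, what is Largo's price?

139.3125

Mine Largo's profit: π = q_{Largo}(303 − 5q_{Largo} − 2q_{Kora}) − 24q_{Largo}.
∂π/∂q_{Largo} = 279 − 10q_{Largo} − 2q_{Kora} = 0 ⇒ q_{Largo} = 27.9 − 0.2q_{Kora}.
Similarly q_{Kora} = 28.8 − 0.2q_{Largo}.
Solving the two reaction functions simultaneously: (1 − (−0.2)(−0.2))q_{Largo} = 27.9 − 0.2·28.8, so 0.96q_{Largo} = 22.14 and q_{Largo} = 23.0625.
Then q_{Kora} = 28.8 − 0.2·23.0625 = 24.1875.
P_{Largo} = 303 − 5·23.0625 − 2·24.1875 = 139.3125.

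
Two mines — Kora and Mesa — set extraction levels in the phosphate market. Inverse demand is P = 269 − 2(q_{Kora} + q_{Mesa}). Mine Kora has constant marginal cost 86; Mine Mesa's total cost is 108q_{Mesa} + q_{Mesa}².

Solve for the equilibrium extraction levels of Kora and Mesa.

38.8, 13.9

Mine Kora's profit: π = q_{Kora}(269 − 2(q_{Kora} + q_{Mesa})) − 86q_{Kora}.
∂π/∂q_{Kora} = 183 − 4q_{Kora} − 2q_{Mesa} = 0, so q_{Kora} = 45.75 − 0.5q_{Mesa}.
For Mesa: ∂π/∂q_{Mesa} = 161 − 6q_{Mesa} − 2q_{Kora} = 0 ⇒ q_{Mesa} = 161/6 − (1/3)q_{Kora}.
Substituting the second reaction function into the first: q_{Kora} = 45.75 − 0.5(161/6 − (1/3)q_{Kora}), which gives (5/6)q_{Kora} = 97/3 ⇒ q_{Kora} = 38.8.
Then q_{Mesa} = 161/6 − (1/3)·38.8 = 13.9.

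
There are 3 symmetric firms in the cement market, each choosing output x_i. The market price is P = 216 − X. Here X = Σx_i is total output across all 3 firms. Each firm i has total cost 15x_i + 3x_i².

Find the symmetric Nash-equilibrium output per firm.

20.1

A representative firm's profit is π_i = x_i(216 − X) − 15x_i − 3x_i², with X = x_i + Σ_{j≠i} x_j.
First-order condition: 201 − 8x_i − Σ_{j≠i} x_j = 0.
With identical firms, set every x_j = x: then 201 − 8x − 2x = 0, i.e. x = 201/10 = 20.1.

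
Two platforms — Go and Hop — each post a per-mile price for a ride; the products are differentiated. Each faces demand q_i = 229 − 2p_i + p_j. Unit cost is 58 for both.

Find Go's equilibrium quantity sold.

Go's profit: π = (p_{Go} − 58)(229 − 2p_{Go} + p_{Hop}).
∂π/∂p_{Go} = 345 − 4p_{Go} + p_{Hop} = 0 ⇒ p_{Go} = 86.25 + 0.25p_{Hop}.
Setting p_{Go} = p_{Hop} in the reaction function: p_{Go} = 86.25 + 0.25p_{Go}, so p_{Go} = 86.25 / 0.75 = 115.
q_{Go} = 229 − 2·115 + 115 = 114.

114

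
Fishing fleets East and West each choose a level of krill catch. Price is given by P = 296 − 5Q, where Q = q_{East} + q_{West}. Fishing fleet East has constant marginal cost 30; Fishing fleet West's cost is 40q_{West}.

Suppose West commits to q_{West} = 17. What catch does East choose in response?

Fishing fleet East's profit: π = q_{East}(296 − 5(q_{East} + q_{West})) − 30q_{East}.
∂π/∂q_{East} = 266 − 10q_{East} − 5q_{West} = 0, so q_{East} = 26.6 − 0.5q_{West}.
At q_{West} = 17: q_{East} = 26.6 − 0.5·17 = 18.1.

18.1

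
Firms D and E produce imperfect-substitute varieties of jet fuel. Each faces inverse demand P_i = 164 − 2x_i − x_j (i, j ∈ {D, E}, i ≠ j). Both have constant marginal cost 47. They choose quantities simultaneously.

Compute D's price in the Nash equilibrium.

Firm D's profit: π = x_D(164 − 2x_D − x_E) − 47x_D.
∂π/∂x_D = 117 − 4x_D − x_E = 0 ⇒ x_D = 29.25 − 0.25x_E.
By symmetry x_E = x_D; substituting into the reaction function, 1.25x_D = 29.25 and x_D = 23.4.
P_D = 164 − 2·23.4 − 23.4 = 93.8.

93.8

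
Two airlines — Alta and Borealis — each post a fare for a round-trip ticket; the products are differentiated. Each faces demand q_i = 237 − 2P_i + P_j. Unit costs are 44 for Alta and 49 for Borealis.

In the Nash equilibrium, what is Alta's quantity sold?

130

Alta's profit: π = (P_{Alta} − 44)(237 − 2P_{Alta} + P_{Borealis}).
∂π/∂P_{Alta} = 325 − 4P_{Alta} + P_{Borealis} = 0 ⇒ P_{Alta} = 81.25 + 0.25P_{Borealis}.
Similarly P_{Borealis} = 83.75 + 0.25P_{Alta}.
Solving the two reaction functions simultaneously: (1 − (0.25)(0.25))P_{Alta} = 81.25 + 0.25·83.75, so 0.9375P_{Alta} = 102.1875 and P_{Alta} = 109.
Then P_{Borealis} = 83.75 + 0.25·109 = 111.
q_{Alta} = 237 − 2·109 + 111 = 130.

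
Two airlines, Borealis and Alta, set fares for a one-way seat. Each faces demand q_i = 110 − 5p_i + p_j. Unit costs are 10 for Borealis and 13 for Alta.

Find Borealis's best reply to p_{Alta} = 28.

Borealis's profit: π = (p_{Borealis} − 10)(110 − 5p_{Borealis} + p_{Alta}).
∂π/∂p_{Borealis} = 160 − 10p_{Borealis} + p_{Alta} = 0 ⇒ p_{Borealis} = 16 + 0.1p_{Alta}.
At p_{Alta} = 28: p_{Borealis} = 16 + 0.1·28 = 18.8.

18.8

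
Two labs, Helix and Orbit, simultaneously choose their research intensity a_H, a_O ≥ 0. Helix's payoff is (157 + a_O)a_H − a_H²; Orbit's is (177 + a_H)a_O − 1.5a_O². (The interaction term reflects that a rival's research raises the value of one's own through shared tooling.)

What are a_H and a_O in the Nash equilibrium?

Expanding Helix's payoff: 157a_H + a_Oa_H − a_H².
∂π/∂a_H = 157 + a_O − 2a_H = 0, so a_H = 78.5 + 0.5a_O.
Likewise for Orbit: a_O = 59 + (1/3)a_H.
Substituting the second reaction function into the first: a_H = 78.5 + 0.5(59 + (1/3)a_H), which gives (5/6)a_H = 108 ⇒ a_H = 129.6.
Then a_O = 59 + (1/3)·129.6 = 102.2.

129.6, 102.2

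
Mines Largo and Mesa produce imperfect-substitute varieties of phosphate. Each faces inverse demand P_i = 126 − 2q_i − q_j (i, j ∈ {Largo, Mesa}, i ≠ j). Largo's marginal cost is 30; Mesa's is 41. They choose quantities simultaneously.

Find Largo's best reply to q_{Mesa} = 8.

22

Mine Largo's profit: π = q_{Largo}(126 − 2q_{Largo} − q_{Mesa}) − 30q_{Largo}.
∂π/∂q_{Largo} = 96 − 4q_{Largo} − q_{Mesa} = 0 ⇒ q_{Largo} = 24 − 0.25q_{Mesa}.
At q_{Mesa} = 8: q_{Largo} = 24 − 0.25·8 = 22.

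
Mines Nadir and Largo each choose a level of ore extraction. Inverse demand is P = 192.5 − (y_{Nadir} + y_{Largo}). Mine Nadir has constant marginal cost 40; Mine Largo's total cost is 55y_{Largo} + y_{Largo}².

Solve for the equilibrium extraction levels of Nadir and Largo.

67.5, 17.5

Mine Nadir's profit: π = y_{Nadir}(192.5 − (y_{Nadir} + y_{Largo})) − 40y_{Nadir}.
∂π/∂y_{Nadir} = 152.5 − 2y_{Nadir} − y_{Largo} = 0, so y_{Nadir} = 76.25 − 0.5y_{Largo}.
For Largo: ∂π/∂y_{Largo} = 137.5 − 4y_{Largo} − y_{Nadir} = 0 ⇒ y_{Largo} = 34.375 − 0.25y_{Nadir}.
Solving the two reaction functions simultaneously: (1 − (−0.5)(−0.25))y_{Nadir} = 76.25 − 0.5·34.375, so 0.875y_{Nadir} = 59.0625 and y_{Nadir} = 67.5.
Then y_{Largo} = 34.375 − 0.25·67.5 = 17.5.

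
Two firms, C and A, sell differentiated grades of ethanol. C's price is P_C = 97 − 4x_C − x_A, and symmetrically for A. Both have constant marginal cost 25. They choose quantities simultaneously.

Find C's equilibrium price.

Firm C's profit: π = x_C(97 − 4x_C − x_A) − 25x_C.
∂π/∂x_C = 72 − 8x_C − x_A = 0 ⇒ x_C = 9 − 0.125x_A.
The game is symmetric, so in equilibrium x_A = x_C: the reaction function gives 1.125x_C = 9, hence x_C = 8.
P_C = 97 − 4·8 − 8 = 57.

57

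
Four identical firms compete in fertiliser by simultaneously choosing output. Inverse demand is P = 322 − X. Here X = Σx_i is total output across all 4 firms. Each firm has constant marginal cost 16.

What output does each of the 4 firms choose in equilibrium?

A representative firm's profit is π_i = x_i(322 − X) − 16x_i, with X = x_i + Σ_{j≠i} x_j.
First-order condition: 306 − 2x_i − Σ_{j≠i} x_j = 0.
In a symmetric equilibrium every firm chooses the same x, so Σ_{j≠i} x_j = 3x. The condition becomes 306 − 5x = 0, giving x = 306/5 = 61.2.

61.2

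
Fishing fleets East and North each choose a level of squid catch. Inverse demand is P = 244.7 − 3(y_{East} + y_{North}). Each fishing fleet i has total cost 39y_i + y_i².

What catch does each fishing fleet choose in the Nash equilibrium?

Fishing fleet East's profit: π = y_{East}(244.7 − 3(y_{East} + y_{North})) − 39y_{East} − y_{East}².
∂π/∂y_{East} = 205.7 − 8y_{East} − 3y_{North} = 0, so y_{East} = 25.7125 − 0.375y_{North}.
By symmetry y_{North} = y_{East}; substituting into the reaction function, 1.375y_{East} = 25.7125 and y_{East} = 18.7.

18.7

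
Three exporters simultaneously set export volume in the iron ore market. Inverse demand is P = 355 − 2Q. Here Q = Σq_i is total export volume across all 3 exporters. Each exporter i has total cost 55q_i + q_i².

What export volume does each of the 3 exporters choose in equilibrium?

A representative exporter's profit is π_i = q_i(355 − 2Q) − 55q_i − q_i², with Q = q_i + Σ_{j≠i} q_j.
First-order condition: 300 − 6q_i − 2Σ_{j≠i} q_j = 0.
In a symmetric equilibrium every exporter chooses the same q, so Σ_{j≠i} q_j = 2q. The condition becomes 300 − 10q = 0, giving q = 300/10 = 30.

30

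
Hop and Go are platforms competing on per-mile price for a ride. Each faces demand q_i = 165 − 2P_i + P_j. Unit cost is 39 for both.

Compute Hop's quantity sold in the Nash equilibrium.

Hop's profit: π = (P_{Hop} − 39)(165 − 2P_{Hop} + P_{Go}).
∂π/∂P_{Hop} = 243 − 4P_{Hop} + P_{Go} = 0 ⇒ P_{Hop} = 60.75 + 0.25P_{Go}.
By symmetry P_{Go} = P_{Hop}; substituting into the reaction function, 0.75P_{Hop} = 60.75 and P_{Hop} = 81.
q_{Hop} = 165 − 2·81 + 81 = 84.

84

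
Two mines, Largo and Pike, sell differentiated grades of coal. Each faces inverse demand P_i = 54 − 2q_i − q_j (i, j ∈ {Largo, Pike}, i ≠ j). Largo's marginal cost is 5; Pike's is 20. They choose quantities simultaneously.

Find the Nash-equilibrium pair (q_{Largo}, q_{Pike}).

Mine Largo's profit: π = q_{Largo}(54 − 2q_{Largo} − q_{Pike}) − 5q_{Largo}.
∂π/∂q_{Largo} = 49 − 4q_{Largo} − q_{Pike} = 0 ⇒ q_{Largo} = 12.25 − 0.25q_{Pike}.
Similarly q_{Pike} = 8.5 − 0.25q_{Largo}.
Substituting the second reaction function into the first: q_{Largo} = 12.25 − 0.25(8.5 − 0.25q_{Largo}), which gives 0.9375q_{Largo} = 10.125 ⇒ q_{Largo} = 10.8.
Then q_{Pike} = 8.5 − 0.25·10.8 = 5.8.

10.8, 5.8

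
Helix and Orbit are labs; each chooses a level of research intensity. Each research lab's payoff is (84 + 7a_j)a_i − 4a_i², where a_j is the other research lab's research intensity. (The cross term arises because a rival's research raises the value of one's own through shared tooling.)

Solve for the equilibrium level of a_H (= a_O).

84

Helix's payoff is (84 + 7a_O)a_H − 4a_H².
∂π/∂a_H = 84 + 7a_O − 8a_H = 0, so a_H = 10.5 + 0.875a_O.
Setting a_H = a_O in the reaction function: a_H = 10.5 + 0.875a_H, so a_H = 10.5 / 0.125 = 84.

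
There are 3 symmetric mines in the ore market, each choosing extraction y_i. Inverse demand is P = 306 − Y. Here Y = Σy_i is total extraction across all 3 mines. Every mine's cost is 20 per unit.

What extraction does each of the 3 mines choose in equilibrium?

71.5

A representative mine's profit is π_i = y_i(306 − Y) − 20y_i, with Y = y_i + Σ_{j≠i} y_j.
First-order condition: 286 − 2y_i − Σ_{j≠i} y_j = 0.
Imposing symmetry (y_j = y for all j) turns Σ_{j≠i} y_j into 2y, so 286 = 4y and y = 71.5.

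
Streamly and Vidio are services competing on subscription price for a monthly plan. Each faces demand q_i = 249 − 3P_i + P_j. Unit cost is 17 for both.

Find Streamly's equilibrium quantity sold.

Streamly's profit: π = (P_{Streamly} − 17)(249 − 3P_{Streamly} + P_{Vidio}).
∂π/∂P_{Streamly} = 300 − 6P_{Streamly} + P_{Vidio} = 0 ⇒ P_{Streamly} = 50 + (1/6)P_{Vidio}.
By symmetry P_{Vidio} = P_{Streamly}; substituting into the reaction function, (5/6)P_{Streamly} = 50 and P_{Streamly} = 60.
q_{Streamly} = 249 − 3·60 + 60 = 129.

129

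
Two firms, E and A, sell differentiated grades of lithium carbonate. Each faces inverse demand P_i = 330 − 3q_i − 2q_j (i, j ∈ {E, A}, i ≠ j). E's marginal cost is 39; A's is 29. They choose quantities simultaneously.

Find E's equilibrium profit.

Firm E's profit: π = q_E(330 − 3q_E − 2q_A) − 39q_E.
∂π/∂q_E = 291 − 6q_E − 2q_A = 0 ⇒ q_E = 48.5 − (1/3)q_A.
Similarly q_A = 301/6 − (1/3)q_E.
Solving the two reaction functions simultaneously: (1 − (−1/3)(−1/3))q_E = 48.5 − (1/3)·(301/6), so (8/9)q_E = 286/9 and q_E = 35.75.
Then q_A = 301/6 − (1/3)·35.75 = 38.25.
P_E = 330 − 3·35.75 − 2·38.25 = 146.25.
Profit = (146.25 − 39)·35.75 = 3834.1875.

3834.1875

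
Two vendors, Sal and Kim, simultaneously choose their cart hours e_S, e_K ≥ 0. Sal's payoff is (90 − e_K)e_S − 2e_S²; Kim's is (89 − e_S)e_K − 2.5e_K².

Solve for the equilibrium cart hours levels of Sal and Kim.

Expanding Sal's payoff: 90e_S − e_Ke_S − 2e_S².
∂π/∂e_S = 90 − e_K − 4e_S = 0, so e_S = 22.5 − 0.25e_K.
Likewise for Kim: e_K = 17.8 − 0.2e_S.
Substituting the second reaction function into the first: e_S = 22.5 − 0.25(17.8 − 0.2e_S), which gives 0.95e_S = 18.05 ⇒ e_S = 19.
Then e_K = 17.8 − 0.2·19 = 14.

19, 14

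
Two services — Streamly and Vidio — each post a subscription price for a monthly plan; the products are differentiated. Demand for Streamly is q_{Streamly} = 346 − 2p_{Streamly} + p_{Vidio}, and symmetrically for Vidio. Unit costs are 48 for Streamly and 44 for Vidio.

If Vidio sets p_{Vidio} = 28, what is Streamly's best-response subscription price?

Streamly's profit: π = (p_{Streamly} − 48)(346 − 2p_{Streamly} + p_{Vidio}).
∂π/∂p_{Streamly} = 442 − 4p_{Streamly} + p_{Vidio} = 0 ⇒ p_{Streamly} = 110.5 + 0.25p_{Vidio}.
At p_{Vidio} = 28: p_{Streamly} = 110.5 + 0.25·28 = 117.5.

117.5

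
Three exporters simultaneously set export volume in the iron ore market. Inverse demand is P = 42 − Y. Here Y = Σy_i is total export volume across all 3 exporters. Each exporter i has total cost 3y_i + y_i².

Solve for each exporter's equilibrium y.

6.5

A representative exporter's profit is π_i = y_i(42 − Y) − 3y_i − y_i², with Y = y_i + Σ_{j≠i} y_j.
First-order condition: 39 − 4y_i − Σ_{j≠i} y_j = 0.
Imposing symmetry (y_j = y for all j) turns Σ_{j≠i} y_j into 2y, so 39 = 6y and y = 6.5.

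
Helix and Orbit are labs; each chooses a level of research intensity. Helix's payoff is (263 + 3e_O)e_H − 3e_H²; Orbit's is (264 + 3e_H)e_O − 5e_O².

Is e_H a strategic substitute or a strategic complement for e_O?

Expanding Helix's payoff: 263e_H + 3e_Oe_H − 3e_H².
∂π/∂e_H = 263 + 3e_O − 6e_H = 0, so e_H = 263/6 + 0.5e_O.
The best-response slope de_H/de_O = 0.5 > 0: the reaction function is upward-sloping, so the choices are strategic complements.

strategic complements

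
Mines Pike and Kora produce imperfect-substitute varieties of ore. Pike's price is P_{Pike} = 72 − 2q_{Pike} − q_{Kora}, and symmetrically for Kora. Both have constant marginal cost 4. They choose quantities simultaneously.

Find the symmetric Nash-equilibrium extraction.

13.6

Mine Pike's profit: π = q_{Pike}(72 − 2q_{Pike} − q_{Kora}) − 4q_{Pike}.
∂π/∂q_{Pike} = 68 − 4q_{Pike} − q_{Kora} = 0 ⇒ q_{Pike} = 17 − 0.25q_{Kora}.
The game is symmetric, so in equilibrium q_{Kora} = q_{Pike}: the reaction function gives 1.25q_{Pike} = 17, hence q_{Pike} = 13.6.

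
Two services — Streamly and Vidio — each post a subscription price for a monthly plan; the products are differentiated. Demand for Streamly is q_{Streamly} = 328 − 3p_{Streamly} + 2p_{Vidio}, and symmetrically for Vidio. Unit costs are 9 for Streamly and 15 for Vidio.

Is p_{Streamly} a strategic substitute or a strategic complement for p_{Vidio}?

strategic complements

Streamly's profit: π = (p_{Streamly} − 9)(328 − 3p_{Streamly} + 2p_{Vidio}).
∂π/∂p_{Streamly} = 355 − 6p_{Streamly} + 2p_{Vidio} = 0 ⇒ p_{Streamly} = 355/6 + (1/3)p_{Vidio}.
The best-response slope dp_{Streamly}/dp_{Vidio} = 1/3 > 0: the reaction function is upward-sloping, so the choices are strategic complements.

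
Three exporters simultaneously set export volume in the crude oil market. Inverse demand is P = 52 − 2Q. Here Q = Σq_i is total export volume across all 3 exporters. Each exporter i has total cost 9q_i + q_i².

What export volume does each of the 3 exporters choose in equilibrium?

A representative exporter's profit is π_i = q_i(52 − 2Q) − 9q_i − q_i², with Q = q_i + Σ_{j≠i} q_j.
First-order condition: 43 − 6q_i − 2Σ_{j≠i} q_j = 0.
With identical exporters, set every q_j = q: then 43 − 6q − 4q = 0, i.e. q = 43/10 = 4.3.

4.3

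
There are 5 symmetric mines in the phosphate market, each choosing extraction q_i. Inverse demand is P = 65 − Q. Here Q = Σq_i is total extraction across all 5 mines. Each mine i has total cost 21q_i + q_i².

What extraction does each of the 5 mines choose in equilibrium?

A representative mine's profit is π_i = q_i(65 − Q) − 21q_i − q_i², with Q = q_i + Σ_{j≠i} q_j.
First-order condition: 44 − 4q_i − Σ_{j≠i} q_j = 0.
Imposing symmetry (q_j = q for all j) turns Σ_{j≠i} q_j into 4q, so 44 = 8q and q = 5.5.

5.5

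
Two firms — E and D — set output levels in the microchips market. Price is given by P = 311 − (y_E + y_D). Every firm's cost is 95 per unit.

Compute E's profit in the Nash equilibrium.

Firm E's profit: π = y_E(311 − (y_E + y_D)) − 95y_E.
∂π/∂y_E = 216 − 2y_E − y_D = 0, so y_E = 108 − 0.5y_D.
By symmetry y_D = y_E; substituting into the reaction function, 1.5y_E = 108 and y_E = 72.
Price P = 311 − 144 = 167.
E's profit: (167 − 95)·72 = 5184.

5184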